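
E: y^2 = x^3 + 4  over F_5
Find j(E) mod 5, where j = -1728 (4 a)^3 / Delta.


Delta = -16(4 a^3 + 27 b^2) mod 5 = 3
-1728 * (4 a)^3 = -1728 * (4*0)^3 mod 5 = 0
j = 0 * 3^(-1) mod 5 = 0

j = 0 (mod 5)


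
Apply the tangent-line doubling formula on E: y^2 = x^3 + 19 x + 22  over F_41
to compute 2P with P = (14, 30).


Doubling: s = (3 x1^2 + a) / (2 y1)
s = (3*14^2 + 19) / (2*30) mod 41 = 19
x3 = s^2 - 2 x1 mod 41 = 19^2 - 2*14 = 5
y3 = s (x1 - x3) - y1 mod 41 = 19 * (14 - 5) - 30 = 18

2P = (5, 18)


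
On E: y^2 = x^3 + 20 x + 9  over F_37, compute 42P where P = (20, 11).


k = 42 = 101010_2 (binary, LSB first: 010101)
Double-and-add from P = (20, 11):
  bit 0 = 0: acc unchanged = O
  bit 1 = 1: acc = O + (22, 16) = (22, 16)
  bit 2 = 0: acc unchanged = (22, 16)
  bit 3 = 1: acc = (22, 16) + (7, 14) = (34, 12)
  bit 4 = 0: acc unchanged = (34, 12)
  bit 5 = 1: acc = (34, 12) + (10, 5) = (20, 26)

42P = (20, 26)


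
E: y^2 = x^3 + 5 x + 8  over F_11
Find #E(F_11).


For each x in F_11, count y with y^2 = x^3 + 5 x + 8 mod 11:
  x = 1: RHS = 3, y in [5, 6]  -> 2 point(s)
  x = 2: RHS = 4, y in [2, 9]  -> 2 point(s)
  x = 4: RHS = 4, y in [2, 9]  -> 2 point(s)
  x = 5: RHS = 4, y in [2, 9]  -> 2 point(s)
  x = 6: RHS = 1, y in [1, 10]  -> 2 point(s)
  x = 7: RHS = 1, y in [1, 10]  -> 2 point(s)
  x = 9: RHS = 1, y in [1, 10]  -> 2 point(s)
Affine points: 14. Add the point at infinity: total = 15.

#E(F_11) = 15


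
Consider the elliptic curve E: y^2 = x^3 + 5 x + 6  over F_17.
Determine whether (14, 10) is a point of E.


Check whether y^2 = x^3 + 5 x + 6 (mod 17) for (x, y) = (14, 10).
LHS: y^2 = 10^2 mod 17 = 15
RHS: x^3 + 5 x + 6 = 14^3 + 5*14 + 6 mod 17 = 15
LHS = RHS

Yes, on the curve


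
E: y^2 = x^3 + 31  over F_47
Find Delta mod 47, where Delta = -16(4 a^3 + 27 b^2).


4 a^3 + 27 b^2 = 4*0^3 + 27*31^2 = 0 + 25947 = 25947
Delta = -16 * (25947) = -415152
Delta mod 47 = 46

Delta = 46 (mod 47)


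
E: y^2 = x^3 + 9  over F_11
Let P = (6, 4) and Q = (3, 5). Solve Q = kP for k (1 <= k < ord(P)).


Enumerate multiples of P until we hit Q = (3, 5):
  1P = (6, 4)
  2P = (8, 2)
  3P = (9, 10)
  4P = (0, 8)
  5P = (3, 5)
Match found at i = 5.

k = 5


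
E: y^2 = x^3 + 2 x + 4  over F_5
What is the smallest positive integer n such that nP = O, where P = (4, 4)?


Compute successive multiples of P until we hit O:
  1P = (4, 4)
  2P = (2, 1)
  3P = (0, 2)
  4P = (0, 3)
  5P = (2, 4)
  6P = (4, 1)
  7P = O

ord(P) = 7


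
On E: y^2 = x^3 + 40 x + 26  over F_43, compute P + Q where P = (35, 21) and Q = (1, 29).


P != Q, so use the chord formula.
s = (y2 - y1) / (x2 - x1) = (8) / (9) mod 43 = 20
x3 = s^2 - x1 - x2 mod 43 = 20^2 - 35 - 1 = 20
y3 = s (x1 - x3) - y1 mod 43 = 20 * (35 - 20) - 21 = 21

P + Q = (20, 21)


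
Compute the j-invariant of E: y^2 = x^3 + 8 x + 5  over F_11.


Delta = -16(4 a^3 + 27 b^2) mod 11 = 3
-1728 * (4 a)^3 = -1728 * (4*8)^3 mod 11 = 1
j = 1 * 3^(-1) mod 11 = 4

j = 4 (mod 11)


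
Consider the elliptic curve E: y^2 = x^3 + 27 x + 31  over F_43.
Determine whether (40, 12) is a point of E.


Check whether y^2 = x^3 + 27 x + 31 (mod 43) for (x, y) = (40, 12).
LHS: y^2 = 12^2 mod 43 = 15
RHS: x^3 + 27 x + 31 = 40^3 + 27*40 + 31 mod 43 = 9
LHS != RHS

No, not on the curve


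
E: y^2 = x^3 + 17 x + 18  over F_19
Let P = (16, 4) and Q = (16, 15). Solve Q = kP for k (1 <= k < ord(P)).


Enumerate multiples of P until we hit Q = (16, 15):
  1P = (16, 4)
  2P = (3, 1)
  3P = (5, 0)
  4P = (3, 18)
  5P = (16, 15)
Match found at i = 5.

k = 5


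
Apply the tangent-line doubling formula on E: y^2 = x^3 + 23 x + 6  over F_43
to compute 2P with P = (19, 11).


Doubling: s = (3 x1^2 + a) / (2 y1)
s = (3*19^2 + 23) / (2*11) mod 43 = 19
x3 = s^2 - 2 x1 mod 43 = 19^2 - 2*19 = 22
y3 = s (x1 - x3) - y1 mod 43 = 19 * (19 - 22) - 11 = 18

2P = (22, 18)


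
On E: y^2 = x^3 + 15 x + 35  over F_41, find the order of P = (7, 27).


Compute successive multiples of P until we hit O:
  1P = (7, 27)
  2P = (36, 9)
  3P = (31, 19)
  4P = (35, 37)
  5P = (19, 39)
  6P = (16, 5)
  7P = (26, 24)
  8P = (12, 4)
  ... (continuing to 17P)
  17P = O

ord(P) = 17


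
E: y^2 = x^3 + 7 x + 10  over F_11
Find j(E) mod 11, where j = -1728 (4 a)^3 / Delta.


Delta = -16(4 a^3 + 27 b^2) mod 11 = 1
-1728 * (4 a)^3 = -1728 * (4*7)^3 mod 11 = 4
j = 4 * 1^(-1) mod 11 = 4

j = 4 (mod 11)


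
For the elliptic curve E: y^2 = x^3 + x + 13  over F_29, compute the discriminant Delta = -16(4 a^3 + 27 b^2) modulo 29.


4 a^3 + 27 b^2 = 4*1^3 + 27*13^2 = 4 + 4563 = 4567
Delta = -16 * (4567) = -73072
Delta mod 29 = 8

Delta = 8 (mod 29)


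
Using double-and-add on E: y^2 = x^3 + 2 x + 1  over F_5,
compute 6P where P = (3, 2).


k = 6 = 110_2 (binary, LSB first: 011)
Double-and-add from P = (3, 2):
  bit 0 = 0: acc unchanged = O
  bit 1 = 1: acc = O + (0, 1) = (0, 1)
  bit 2 = 1: acc = (0, 1) + (1, 3) = (3, 3)

6P = (3, 3)


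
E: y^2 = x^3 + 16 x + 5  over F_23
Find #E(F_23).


For each x in F_23, count y with y^2 = x^3 + 16 x + 5 mod 23:
  x = 4: RHS = 18, y in [8, 15]  -> 2 point(s)
  x = 5: RHS = 3, y in [7, 16]  -> 2 point(s)
  x = 6: RHS = 18, y in [8, 15]  -> 2 point(s)
  x = 7: RHS = 0, y in [0]  -> 1 point(s)
  x = 8: RHS = 1, y in [1, 22]  -> 2 point(s)
  x = 9: RHS = 4, y in [2, 21]  -> 2 point(s)
  x = 12: RHS = 16, y in [4, 19]  -> 2 point(s)
  x = 13: RHS = 18, y in [8, 15]  -> 2 point(s)
  x = 14: RHS = 6, y in [11, 12]  -> 2 point(s)
  x = 15: RHS = 9, y in [3, 20]  -> 2 point(s)
Affine points: 19. Add the point at infinity: total = 20.

#E(F_23) = 20


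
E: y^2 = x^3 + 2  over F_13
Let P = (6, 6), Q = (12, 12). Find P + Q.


P != Q, so use the chord formula.
s = (y2 - y1) / (x2 - x1) = (6) / (6) mod 13 = 1
x3 = s^2 - x1 - x2 mod 13 = 1^2 - 6 - 12 = 9
y3 = s (x1 - x3) - y1 mod 13 = 1 * (6 - 9) - 6 = 4

P + Q = (9, 4)


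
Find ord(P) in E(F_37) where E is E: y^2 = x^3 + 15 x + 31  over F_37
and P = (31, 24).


Compute successive multiples of P until we hit O:
  1P = (31, 24)
  2P = (19, 16)
  3P = (8, 16)
  4P = (24, 9)
  5P = (10, 21)
  6P = (30, 29)
  7P = (1, 11)
  8P = (16, 1)
  ... (continuing to 44P)
  44P = O

ord(P) = 44


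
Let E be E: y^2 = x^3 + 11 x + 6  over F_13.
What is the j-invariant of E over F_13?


Delta = -16(4 a^3 + 27 b^2) mod 13 = 1
-1728 * (4 a)^3 = -1728 * (4*11)^3 mod 13 = 8
j = 8 * 1^(-1) mod 13 = 8

j = 8 (mod 13)


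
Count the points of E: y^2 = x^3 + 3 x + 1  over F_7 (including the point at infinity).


For each x in F_7, count y with y^2 = x^3 + 3 x + 1 mod 7:
  x = 0: RHS = 1, y in [1, 6]  -> 2 point(s)
  x = 2: RHS = 1, y in [1, 6]  -> 2 point(s)
  x = 3: RHS = 2, y in [3, 4]  -> 2 point(s)
  x = 4: RHS = 0, y in [0]  -> 1 point(s)
  x = 5: RHS = 1, y in [1, 6]  -> 2 point(s)
  x = 6: RHS = 4, y in [2, 5]  -> 2 point(s)
Affine points: 11. Add the point at infinity: total = 12.

#E(F_7) = 12


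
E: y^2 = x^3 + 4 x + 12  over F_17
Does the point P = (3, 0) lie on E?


Check whether y^2 = x^3 + 4 x + 12 (mod 17) for (x, y) = (3, 0).
LHS: y^2 = 0^2 mod 17 = 0
RHS: x^3 + 4 x + 12 = 3^3 + 4*3 + 12 mod 17 = 0
LHS = RHS

Yes, on the curve


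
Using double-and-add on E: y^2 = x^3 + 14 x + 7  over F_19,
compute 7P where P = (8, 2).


k = 7 = 111_2 (binary, LSB first: 111)
Double-and-add from P = (8, 2):
  bit 0 = 1: acc = O + (8, 2) = (8, 2)
  bit 1 = 1: acc = (8, 2) + (0, 11) = (9, 11)
  bit 2 = 1: acc = (9, 11) + (7, 7) = (7, 12)

7P = (7, 12)


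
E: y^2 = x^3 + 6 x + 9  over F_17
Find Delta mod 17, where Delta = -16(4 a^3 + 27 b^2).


4 a^3 + 27 b^2 = 4*6^3 + 27*9^2 = 864 + 2187 = 3051
Delta = -16 * (3051) = -48816
Delta mod 17 = 8

Delta = 8 (mod 17)


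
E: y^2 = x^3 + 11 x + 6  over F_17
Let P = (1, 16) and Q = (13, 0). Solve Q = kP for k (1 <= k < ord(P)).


Enumerate multiples of P until we hit Q = (13, 0):
  1P = (1, 16)
  2P = (13, 0)
Match found at i = 2.

k = 2


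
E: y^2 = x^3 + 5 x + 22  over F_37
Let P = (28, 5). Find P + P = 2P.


Doubling: s = (3 x1^2 + a) / (2 y1)
s = (3*28^2 + 5) / (2*5) mod 37 = 10
x3 = s^2 - 2 x1 mod 37 = 10^2 - 2*28 = 7
y3 = s (x1 - x3) - y1 mod 37 = 10 * (28 - 7) - 5 = 20

2P = (7, 20)


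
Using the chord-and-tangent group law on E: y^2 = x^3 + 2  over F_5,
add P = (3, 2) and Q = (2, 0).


P != Q, so use the chord formula.
s = (y2 - y1) / (x2 - x1) = (3) / (4) mod 5 = 2
x3 = s^2 - x1 - x2 mod 5 = 2^2 - 3 - 2 = 4
y3 = s (x1 - x3) - y1 mod 5 = 2 * (3 - 4) - 2 = 1

P + Q = (4, 1)


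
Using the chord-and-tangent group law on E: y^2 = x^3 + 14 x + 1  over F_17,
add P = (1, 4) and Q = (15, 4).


P != Q, so use the chord formula.
s = (y2 - y1) / (x2 - x1) = (0) / (14) mod 17 = 0
x3 = s^2 - x1 - x2 mod 17 = 0^2 - 1 - 15 = 1
y3 = s (x1 - x3) - y1 mod 17 = 0 * (1 - 1) - 4 = 13

P + Q = (1, 13)


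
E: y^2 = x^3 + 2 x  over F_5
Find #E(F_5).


For each x in F_5, count y with y^2 = x^3 + 2 x + 0 mod 5:
  x = 0: RHS = 0, y in [0]  -> 1 point(s)
Affine points: 1. Add the point at infinity: total = 2.

#E(F_5) = 2


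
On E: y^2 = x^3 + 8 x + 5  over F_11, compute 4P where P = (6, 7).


k = 4 = 100_2 (binary, LSB first: 001)
Double-and-add from P = (6, 7):
  bit 0 = 0: acc unchanged = O
  bit 1 = 0: acc unchanged = O
  bit 2 = 1: acc = O + (6, 4) = (6, 4)

4P = (6, 4)


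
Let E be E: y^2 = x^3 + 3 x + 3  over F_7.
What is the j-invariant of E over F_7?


Delta = -16(4 a^3 + 27 b^2) mod 7 = 5
-1728 * (4 a)^3 = -1728 * (4*3)^3 mod 7 = 6
j = 6 * 5^(-1) mod 7 = 4

j = 4 (mod 7)


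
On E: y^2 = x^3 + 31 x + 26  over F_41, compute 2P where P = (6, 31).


Doubling: s = (3 x1^2 + a) / (2 y1)
s = (3*6^2 + 31) / (2*31) mod 41 = 32
x3 = s^2 - 2 x1 mod 41 = 32^2 - 2*6 = 28
y3 = s (x1 - x3) - y1 mod 41 = 32 * (6 - 28) - 31 = 3

2P = (28, 3)


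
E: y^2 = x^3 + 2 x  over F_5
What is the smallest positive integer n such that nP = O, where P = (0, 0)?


Compute successive multiples of P until we hit O:
  1P = (0, 0)
  2P = O

ord(P) = 2


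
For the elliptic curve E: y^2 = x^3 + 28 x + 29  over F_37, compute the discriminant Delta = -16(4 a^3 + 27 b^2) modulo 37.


4 a^3 + 27 b^2 = 4*28^3 + 27*29^2 = 87808 + 22707 = 110515
Delta = -16 * (110515) = -1768240
Delta mod 37 = 27

Delta = 27 (mod 37)


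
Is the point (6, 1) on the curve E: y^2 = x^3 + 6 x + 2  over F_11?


Check whether y^2 = x^3 + 6 x + 2 (mod 11) for (x, y) = (6, 1).
LHS: y^2 = 1^2 mod 11 = 1
RHS: x^3 + 6 x + 2 = 6^3 + 6*6 + 2 mod 11 = 1
LHS = RHS

Yes, on the curve


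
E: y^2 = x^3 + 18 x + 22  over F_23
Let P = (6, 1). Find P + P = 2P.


Doubling: s = (3 x1^2 + a) / (2 y1)
s = (3*6^2 + 18) / (2*1) mod 23 = 17
x3 = s^2 - 2 x1 mod 23 = 17^2 - 2*6 = 1
y3 = s (x1 - x3) - y1 mod 23 = 17 * (6 - 1) - 1 = 15

2P = (1, 15)


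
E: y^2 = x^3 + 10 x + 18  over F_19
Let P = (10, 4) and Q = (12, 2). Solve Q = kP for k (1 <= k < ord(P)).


Enumerate multiples of P until we hit Q = (12, 2):
  1P = (10, 4)
  2P = (15, 16)
  3P = (18, 11)
  4P = (17, 16)
  5P = (12, 17)
  6P = (6, 3)
  7P = (9, 1)
  8P = (9, 18)
  9P = (6, 16)
  10P = (12, 2)
Match found at i = 10.

k = 10


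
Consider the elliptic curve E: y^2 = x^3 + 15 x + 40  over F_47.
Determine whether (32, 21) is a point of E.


Check whether y^2 = x^3 + 15 x + 40 (mod 47) for (x, y) = (32, 21).
LHS: y^2 = 21^2 mod 47 = 18
RHS: x^3 + 15 x + 40 = 32^3 + 15*32 + 40 mod 47 = 12
LHS != RHS

No, not on the curve


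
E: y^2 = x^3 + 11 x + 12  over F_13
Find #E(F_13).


For each x in F_13, count y with y^2 = x^3 + 11 x + 12 mod 13:
  x = 0: RHS = 12, y in [5, 8]  -> 2 point(s)
  x = 2: RHS = 3, y in [4, 9]  -> 2 point(s)
  x = 4: RHS = 3, y in [4, 9]  -> 2 point(s)
  x = 5: RHS = 10, y in [6, 7]  -> 2 point(s)
  x = 7: RHS = 3, y in [4, 9]  -> 2 point(s)
  x = 8: RHS = 1, y in [1, 12]  -> 2 point(s)
  x = 10: RHS = 4, y in [2, 11]  -> 2 point(s)
  x = 12: RHS = 0, y in [0]  -> 1 point(s)
Affine points: 15. Add the point at infinity: total = 16.

#E(F_13) = 16


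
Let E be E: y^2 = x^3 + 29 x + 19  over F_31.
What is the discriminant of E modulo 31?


4 a^3 + 27 b^2 = 4*29^3 + 27*19^2 = 97556 + 9747 = 107303
Delta = -16 * (107303) = -1716848
Delta mod 31 = 25

Delta = 25 (mod 31)


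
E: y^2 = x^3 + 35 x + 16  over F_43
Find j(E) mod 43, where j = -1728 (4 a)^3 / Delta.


Delta = -16(4 a^3 + 27 b^2) mod 43 = 6
-1728 * (4 a)^3 = -1728 * (4*35)^3 mod 43 = 16
j = 16 * 6^(-1) mod 43 = 17

j = 17 (mod 43)


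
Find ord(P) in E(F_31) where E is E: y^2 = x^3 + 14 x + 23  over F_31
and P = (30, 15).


Compute successive multiples of P until we hit O:
  1P = (30, 15)
  2P = (12, 20)
  3P = (24, 4)
  4P = (26, 13)
  5P = (14, 24)
  6P = (1, 21)
  7P = (9, 17)
  8P = (28, 4)
  ... (continuing to 40P)
  40P = O

ord(P) = 40


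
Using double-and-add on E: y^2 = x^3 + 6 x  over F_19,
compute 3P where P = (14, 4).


k = 3 = 11_2 (binary, LSB first: 11)
Double-and-add from P = (14, 4):
  bit 0 = 1: acc = O + (14, 4) = (14, 4)
  bit 1 = 1: acc = (14, 4) + (0, 0) = (14, 15)

3P = (14, 15)


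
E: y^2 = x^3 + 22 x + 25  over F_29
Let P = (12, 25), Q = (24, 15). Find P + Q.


P != Q, so use the chord formula.
s = (y2 - y1) / (x2 - x1) = (19) / (12) mod 29 = 4
x3 = s^2 - x1 - x2 mod 29 = 4^2 - 12 - 24 = 9
y3 = s (x1 - x3) - y1 mod 29 = 4 * (12 - 9) - 25 = 16

P + Q = (9, 16)


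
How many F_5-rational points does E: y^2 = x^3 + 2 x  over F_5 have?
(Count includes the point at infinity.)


For each x in F_5, count y with y^2 = x^3 + 2 x + 0 mod 5:
  x = 0: RHS = 0, y in [0]  -> 1 point(s)
Affine points: 1. Add the point at infinity: total = 2.

#E(F_5) = 2


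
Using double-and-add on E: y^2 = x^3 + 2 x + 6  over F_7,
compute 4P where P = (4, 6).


k = 4 = 100_2 (binary, LSB first: 001)
Double-and-add from P = (4, 6):
  bit 0 = 0: acc unchanged = O
  bit 1 = 0: acc unchanged = O
  bit 2 = 1: acc = O + (2, 2) = (2, 2)

4P = (2, 2)


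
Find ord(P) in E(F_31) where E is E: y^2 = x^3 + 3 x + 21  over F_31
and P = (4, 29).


Compute successive multiples of P until we hit O:
  1P = (4, 29)
  2P = (17, 5)
  3P = (29, 10)
  4P = (2, 29)
  5P = (25, 2)
  6P = (22, 3)
  7P = (9, 23)
  8P = (12, 24)
  ... (continuing to 17P)
  17P = O

ord(P) = 17


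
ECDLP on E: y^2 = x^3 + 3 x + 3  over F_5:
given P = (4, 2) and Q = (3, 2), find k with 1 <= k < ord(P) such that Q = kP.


Enumerate multiples of P until we hit Q = (3, 2):
  1P = (4, 2)
  2P = (3, 2)
Match found at i = 2.

k = 2


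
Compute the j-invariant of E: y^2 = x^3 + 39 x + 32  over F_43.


Delta = -16(4 a^3 + 27 b^2) mod 43 = 27
-1728 * (4 a)^3 = -1728 * (4*39)^3 mod 43 = 2
j = 2 * 27^(-1) mod 43 = 16

j = 16 (mod 43)


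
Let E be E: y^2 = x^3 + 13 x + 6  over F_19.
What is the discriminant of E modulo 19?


4 a^3 + 27 b^2 = 4*13^3 + 27*6^2 = 8788 + 972 = 9760
Delta = -16 * (9760) = -156160
Delta mod 19 = 1

Delta = 1 (mod 19)


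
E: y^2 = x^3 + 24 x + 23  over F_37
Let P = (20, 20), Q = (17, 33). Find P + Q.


P != Q, so use the chord formula.
s = (y2 - y1) / (x2 - x1) = (13) / (34) mod 37 = 8
x3 = s^2 - x1 - x2 mod 37 = 8^2 - 20 - 17 = 27
y3 = s (x1 - x3) - y1 mod 37 = 8 * (20 - 27) - 20 = 35

P + Q = (27, 35)


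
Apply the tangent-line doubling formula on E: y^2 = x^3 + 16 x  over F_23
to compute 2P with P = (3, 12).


Doubling: s = (3 x1^2 + a) / (2 y1)
s = (3*3^2 + 16) / (2*12) mod 23 = 20
x3 = s^2 - 2 x1 mod 23 = 20^2 - 2*3 = 3
y3 = s (x1 - x3) - y1 mod 23 = 20 * (3 - 3) - 12 = 11

2P = (3, 11)


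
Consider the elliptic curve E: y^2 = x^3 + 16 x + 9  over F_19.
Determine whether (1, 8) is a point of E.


Check whether y^2 = x^3 + 16 x + 9 (mod 19) for (x, y) = (1, 8).
LHS: y^2 = 8^2 mod 19 = 7
RHS: x^3 + 16 x + 9 = 1^3 + 16*1 + 9 mod 19 = 7
LHS = RHS

Yes, on the curve


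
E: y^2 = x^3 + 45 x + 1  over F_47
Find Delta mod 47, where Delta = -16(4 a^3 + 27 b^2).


4 a^3 + 27 b^2 = 4*45^3 + 27*1^2 = 364500 + 27 = 364527
Delta = -16 * (364527) = -5832432
Delta mod 47 = 33

Delta = 33 (mod 47)


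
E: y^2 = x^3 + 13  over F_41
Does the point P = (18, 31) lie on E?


Check whether y^2 = x^3 + 0 x + 13 (mod 41) for (x, y) = (18, 31).
LHS: y^2 = 31^2 mod 41 = 18
RHS: x^3 + 0 x + 13 = 18^3 + 0*18 + 13 mod 41 = 23
LHS != RHS

No, not on the curve


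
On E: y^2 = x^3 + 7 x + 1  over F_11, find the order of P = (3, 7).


Compute successive multiples of P until we hit O:
  1P = (3, 7)
  2P = (10, 9)
  3P = (1, 3)
  4P = (0, 10)
  5P = (9, 10)
  6P = (2, 10)
  7P = (4, 7)
  8P = (4, 4)
  ... (continuing to 15P)
  15P = O

ord(P) = 15


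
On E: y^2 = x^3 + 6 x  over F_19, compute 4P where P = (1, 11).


k = 4 = 100_2 (binary, LSB first: 001)
Double-and-add from P = (1, 11):
  bit 0 = 0: acc unchanged = O
  bit 1 = 0: acc unchanged = O
  bit 2 = 1: acc = O + (6, 9) = (6, 9)

4P = (6, 9)


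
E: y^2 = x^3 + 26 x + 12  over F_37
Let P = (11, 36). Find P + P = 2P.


Doubling: s = (3 x1^2 + a) / (2 y1)
s = (3*11^2 + 26) / (2*36) mod 37 = 9
x3 = s^2 - 2 x1 mod 37 = 9^2 - 2*11 = 22
y3 = s (x1 - x3) - y1 mod 37 = 9 * (11 - 22) - 36 = 13

2P = (22, 13)


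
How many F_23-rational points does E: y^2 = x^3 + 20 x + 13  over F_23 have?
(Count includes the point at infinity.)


For each x in F_23, count y with y^2 = x^3 + 20 x + 13 mod 23:
  x = 0: RHS = 13, y in [6, 17]  -> 2 point(s)
  x = 3: RHS = 8, y in [10, 13]  -> 2 point(s)
  x = 5: RHS = 8, y in [10, 13]  -> 2 point(s)
  x = 6: RHS = 4, y in [2, 21]  -> 2 point(s)
  x = 7: RHS = 13, y in [6, 17]  -> 2 point(s)
  x = 8: RHS = 18, y in [8, 15]  -> 2 point(s)
  x = 9: RHS = 2, y in [5, 18]  -> 2 point(s)
  x = 11: RHS = 0, y in [0]  -> 1 point(s)
  x = 12: RHS = 3, y in [7, 16]  -> 2 point(s)
  x = 13: RHS = 9, y in [3, 20]  -> 2 point(s)
  x = 14: RHS = 1, y in [1, 22]  -> 2 point(s)
  x = 15: RHS = 8, y in [10, 13]  -> 2 point(s)
  x = 16: RHS = 13, y in [6, 17]  -> 2 point(s)
  x = 18: RHS = 18, y in [8, 15]  -> 2 point(s)
  x = 20: RHS = 18, y in [8, 15]  -> 2 point(s)
Affine points: 29. Add the point at infinity: total = 30.

#E(F_23) = 30


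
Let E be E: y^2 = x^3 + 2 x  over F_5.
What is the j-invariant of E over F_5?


Delta = -16(4 a^3 + 27 b^2) mod 5 = 3
-1728 * (4 a)^3 = -1728 * (4*2)^3 mod 5 = 4
j = 4 * 3^(-1) mod 5 = 3

j = 3 (mod 5)


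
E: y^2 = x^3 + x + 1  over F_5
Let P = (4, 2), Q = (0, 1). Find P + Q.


P != Q, so use the chord formula.
s = (y2 - y1) / (x2 - x1) = (4) / (1) mod 5 = 4
x3 = s^2 - x1 - x2 mod 5 = 4^2 - 4 - 0 = 2
y3 = s (x1 - x3) - y1 mod 5 = 4 * (4 - 2) - 2 = 1

P + Q = (2, 1)


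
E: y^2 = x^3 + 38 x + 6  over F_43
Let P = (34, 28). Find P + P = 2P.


Doubling: s = (3 x1^2 + a) / (2 y1)
s = (3*34^2 + 38) / (2*28) mod 43 = 15
x3 = s^2 - 2 x1 mod 43 = 15^2 - 2*34 = 28
y3 = s (x1 - x3) - y1 mod 43 = 15 * (34 - 28) - 28 = 19

2P = (28, 19)


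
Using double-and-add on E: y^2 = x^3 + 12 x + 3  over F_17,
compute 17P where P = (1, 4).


k = 17 = 10001_2 (binary, LSB first: 10001)
Double-and-add from P = (1, 4):
  bit 0 = 1: acc = O + (1, 4) = (1, 4)
  bit 1 = 0: acc unchanged = (1, 4)
  bit 2 = 0: acc unchanged = (1, 4)
  bit 3 = 0: acc unchanged = (1, 4)
  bit 4 = 1: acc = (1, 4) + (5, 1) = (2, 1)

17P = (2, 1)


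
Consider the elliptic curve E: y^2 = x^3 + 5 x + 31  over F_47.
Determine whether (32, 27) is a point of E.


Check whether y^2 = x^3 + 5 x + 31 (mod 47) for (x, y) = (32, 27).
LHS: y^2 = 27^2 mod 47 = 24
RHS: x^3 + 5 x + 31 = 32^3 + 5*32 + 31 mod 47 = 12
LHS != RHS

No, not on the curve


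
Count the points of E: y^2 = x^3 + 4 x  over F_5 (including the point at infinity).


For each x in F_5, count y with y^2 = x^3 + 4 x + 0 mod 5:
  x = 0: RHS = 0, y in [0]  -> 1 point(s)
  x = 1: RHS = 0, y in [0]  -> 1 point(s)
  x = 2: RHS = 1, y in [1, 4]  -> 2 point(s)
  x = 3: RHS = 4, y in [2, 3]  -> 2 point(s)
  x = 4: RHS = 0, y in [0]  -> 1 point(s)
Affine points: 7. Add the point at infinity: total = 8.

#E(F_5) = 8


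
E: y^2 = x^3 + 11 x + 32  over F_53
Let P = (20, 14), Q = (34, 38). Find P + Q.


P != Q, so use the chord formula.
s = (y2 - y1) / (x2 - x1) = (24) / (14) mod 53 = 32
x3 = s^2 - x1 - x2 mod 53 = 32^2 - 20 - 34 = 16
y3 = s (x1 - x3) - y1 mod 53 = 32 * (20 - 16) - 14 = 8

P + Q = (16, 8)


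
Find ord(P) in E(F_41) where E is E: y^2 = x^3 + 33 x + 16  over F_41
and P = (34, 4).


Compute successive multiples of P until we hit O:
  1P = (34, 4)
  2P = (18, 28)
  3P = (22, 19)
  4P = (25, 36)
  5P = (24, 6)
  6P = (6, 15)
  7P = (17, 23)
  8P = (27, 34)
  ... (continuing to 21P)
  21P = O

ord(P) = 21


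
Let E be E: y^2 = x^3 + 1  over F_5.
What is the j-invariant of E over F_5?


Delta = -16(4 a^3 + 27 b^2) mod 5 = 3
-1728 * (4 a)^3 = -1728 * (4*0)^3 mod 5 = 0
j = 0 * 3^(-1) mod 5 = 0

j = 0 (mod 5)


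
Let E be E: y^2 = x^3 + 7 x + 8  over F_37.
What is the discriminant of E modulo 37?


4 a^3 + 27 b^2 = 4*7^3 + 27*8^2 = 1372 + 1728 = 3100
Delta = -16 * (3100) = -49600
Delta mod 37 = 17

Delta = 17 (mod 37)


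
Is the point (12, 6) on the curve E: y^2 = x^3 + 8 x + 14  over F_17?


Check whether y^2 = x^3 + 8 x + 14 (mod 17) for (x, y) = (12, 6).
LHS: y^2 = 6^2 mod 17 = 2
RHS: x^3 + 8 x + 14 = 12^3 + 8*12 + 14 mod 17 = 2
LHS = RHS

Yes, on the curve


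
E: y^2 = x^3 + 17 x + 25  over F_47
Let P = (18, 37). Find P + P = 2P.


Doubling: s = (3 x1^2 + a) / (2 y1)
s = (3*18^2 + 17) / (2*37) mod 47 = 14
x3 = s^2 - 2 x1 mod 47 = 14^2 - 2*18 = 19
y3 = s (x1 - x3) - y1 mod 47 = 14 * (18 - 19) - 37 = 43

2P = (19, 43)


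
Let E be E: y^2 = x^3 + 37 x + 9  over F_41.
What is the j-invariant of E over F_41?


Delta = -16(4 a^3 + 27 b^2) mod 41 = 18
-1728 * (4 a)^3 = -1728 * (4*37)^3 mod 41 = 17
j = 17 * 18^(-1) mod 41 = 26

j = 26 (mod 41)


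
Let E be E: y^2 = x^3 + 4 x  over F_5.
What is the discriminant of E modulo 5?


4 a^3 + 27 b^2 = 4*4^3 + 27*0^2 = 256 + 0 = 256
Delta = -16 * (256) = -4096
Delta mod 5 = 4

Delta = 4 (mod 5)


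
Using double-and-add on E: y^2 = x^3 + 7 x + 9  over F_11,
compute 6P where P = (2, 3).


k = 6 = 110_2 (binary, LSB first: 011)
Double-and-add from P = (2, 3):
  bit 0 = 0: acc unchanged = O
  bit 1 = 1: acc = O + (10, 1) = (10, 1)
  bit 2 = 1: acc = (10, 1) + (5, 2) = (0, 8)

6P = (0, 8)


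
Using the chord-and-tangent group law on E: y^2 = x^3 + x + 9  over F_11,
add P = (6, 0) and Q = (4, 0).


P != Q, so use the chord formula.
s = (y2 - y1) / (x2 - x1) = (0) / (9) mod 11 = 0
x3 = s^2 - x1 - x2 mod 11 = 0^2 - 6 - 4 = 1
y3 = s (x1 - x3) - y1 mod 11 = 0 * (6 - 1) - 0 = 0

P + Q = (1, 0)


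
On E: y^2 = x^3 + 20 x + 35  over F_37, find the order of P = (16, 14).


Compute successive multiples of P until we hit O:
  1P = (16, 14)
  2P = (17, 16)
  3P = (8, 2)
  4P = (6, 1)
  5P = (3, 14)
  6P = (18, 23)
  7P = (14, 32)
  8P = (14, 5)
  ... (continuing to 15P)
  15P = O

ord(P) = 15


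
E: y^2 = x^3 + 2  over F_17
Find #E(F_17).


For each x in F_17, count y with y^2 = x^3 + 0 x + 2 mod 17:
  x = 0: RHS = 2, y in [6, 11]  -> 2 point(s)
  x = 4: RHS = 15, y in [7, 10]  -> 2 point(s)
  x = 5: RHS = 8, y in [5, 12]  -> 2 point(s)
  x = 8: RHS = 4, y in [2, 15]  -> 2 point(s)
  x = 9: RHS = 0, y in [0]  -> 1 point(s)
  x = 10: RHS = 16, y in [4, 13]  -> 2 point(s)
  x = 12: RHS = 13, y in [8, 9]  -> 2 point(s)
  x = 14: RHS = 9, y in [3, 14]  -> 2 point(s)
  x = 16: RHS = 1, y in [1, 16]  -> 2 point(s)
Affine points: 17. Add the point at infinity: total = 18.

#E(F_17) = 18


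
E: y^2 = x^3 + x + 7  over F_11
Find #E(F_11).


For each x in F_11, count y with y^2 = x^3 + 1 x + 7 mod 11:
  x = 1: RHS = 9, y in [3, 8]  -> 2 point(s)
  x = 3: RHS = 4, y in [2, 9]  -> 2 point(s)
  x = 4: RHS = 9, y in [3, 8]  -> 2 point(s)
  x = 5: RHS = 5, y in [4, 7]  -> 2 point(s)
  x = 6: RHS = 9, y in [3, 8]  -> 2 point(s)
  x = 7: RHS = 5, y in [4, 7]  -> 2 point(s)
  x = 10: RHS = 5, y in [4, 7]  -> 2 point(s)
Affine points: 14. Add the point at infinity: total = 15.

#E(F_11) = 15


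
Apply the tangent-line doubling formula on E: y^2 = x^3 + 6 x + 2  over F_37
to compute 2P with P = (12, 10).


Doubling: s = (3 x1^2 + a) / (2 y1)
s = (3*12^2 + 6) / (2*10) mod 37 = 33
x3 = s^2 - 2 x1 mod 37 = 33^2 - 2*12 = 29
y3 = s (x1 - x3) - y1 mod 37 = 33 * (12 - 29) - 10 = 21

2P = (29, 21)


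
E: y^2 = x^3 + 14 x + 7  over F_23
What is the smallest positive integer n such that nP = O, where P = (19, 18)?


Compute successive multiples of P until we hit O:
  1P = (19, 18)
  2P = (17, 11)
  3P = (5, 8)
  4P = (15, 21)
  5P = (14, 7)
  6P = (16, 7)
  7P = (4, 14)
  8P = (6, 10)
  ... (continuing to 17P)
  17P = O

ord(P) = 17


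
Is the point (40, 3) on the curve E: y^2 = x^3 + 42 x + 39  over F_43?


Check whether y^2 = x^3 + 42 x + 39 (mod 43) for (x, y) = (40, 3).
LHS: y^2 = 3^2 mod 43 = 9
RHS: x^3 + 42 x + 39 = 40^3 + 42*40 + 39 mod 43 = 15
LHS != RHS

No, not on the curve


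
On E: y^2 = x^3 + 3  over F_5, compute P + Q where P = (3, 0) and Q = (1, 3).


P != Q, so use the chord formula.
s = (y2 - y1) / (x2 - x1) = (3) / (3) mod 5 = 1
x3 = s^2 - x1 - x2 mod 5 = 1^2 - 3 - 1 = 2
y3 = s (x1 - x3) - y1 mod 5 = 1 * (3 - 2) - 0 = 1

P + Q = (2, 1)


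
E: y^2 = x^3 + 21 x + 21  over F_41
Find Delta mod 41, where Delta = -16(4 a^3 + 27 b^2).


4 a^3 + 27 b^2 = 4*21^3 + 27*21^2 = 37044 + 11907 = 48951
Delta = -16 * (48951) = -783216
Delta mod 41 = 7

Delta = 7 (mod 41)


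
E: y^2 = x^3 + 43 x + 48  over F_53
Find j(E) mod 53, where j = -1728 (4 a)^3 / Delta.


Delta = -16(4 a^3 + 27 b^2) mod 53 = 41
-1728 * (4 a)^3 = -1728 * (4*43)^3 mod 53 = 27
j = 27 * 41^(-1) mod 53 = 11

j = 11 (mod 53)


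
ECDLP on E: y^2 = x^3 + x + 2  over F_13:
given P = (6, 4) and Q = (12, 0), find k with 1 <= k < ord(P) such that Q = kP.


Enumerate multiples of P until we hit Q = (12, 0):
  1P = (6, 4)
  2P = (2, 5)
  3P = (1, 11)
  4P = (9, 8)
  5P = (7, 12)
  6P = (12, 0)
Match found at i = 6.

k = 6


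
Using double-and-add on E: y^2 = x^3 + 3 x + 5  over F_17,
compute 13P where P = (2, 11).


k = 13 = 1101_2 (binary, LSB first: 1011)
Double-and-add from P = (2, 11):
  bit 0 = 1: acc = O + (2, 11) = (2, 11)
  bit 1 = 0: acc unchanged = (2, 11)
  bit 2 = 1: acc = (2, 11) + (6, 16) = (1, 3)
  bit 3 = 1: acc = (1, 3) + (4, 9) = (16, 1)

13P = (16, 1)


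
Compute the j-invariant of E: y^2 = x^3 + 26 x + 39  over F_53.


Delta = -16(4 a^3 + 27 b^2) mod 53 = 30
-1728 * (4 a)^3 = -1728 * (4*26)^3 mod 53 = 44
j = 44 * 30^(-1) mod 53 = 5

j = 5 (mod 53)


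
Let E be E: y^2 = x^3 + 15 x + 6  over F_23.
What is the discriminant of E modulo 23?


4 a^3 + 27 b^2 = 4*15^3 + 27*6^2 = 13500 + 972 = 14472
Delta = -16 * (14472) = -231552
Delta mod 23 = 12

Delta = 12 (mod 23)


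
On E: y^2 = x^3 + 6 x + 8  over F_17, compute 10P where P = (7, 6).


k = 10 = 1010_2 (binary, LSB first: 0101)
Double-and-add from P = (7, 6):
  bit 0 = 0: acc unchanged = O
  bit 1 = 1: acc = O + (3, 11) = (3, 11)
  bit 2 = 0: acc unchanged = (3, 11)
  bit 3 = 1: acc = (3, 11) + (0, 12) = (16, 16)

10P = (16, 16)


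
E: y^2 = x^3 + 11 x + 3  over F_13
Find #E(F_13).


For each x in F_13, count y with y^2 = x^3 + 11 x + 3 mod 13:
  x = 0: RHS = 3, y in [4, 9]  -> 2 point(s)
  x = 5: RHS = 1, y in [1, 12]  -> 2 point(s)
  x = 6: RHS = 12, y in [5, 8]  -> 2 point(s)
  x = 9: RHS = 12, y in [5, 8]  -> 2 point(s)
  x = 11: RHS = 12, y in [5, 8]  -> 2 point(s)
  x = 12: RHS = 4, y in [2, 11]  -> 2 point(s)
Affine points: 12. Add the point at infinity: total = 13.

#E(F_13) = 13


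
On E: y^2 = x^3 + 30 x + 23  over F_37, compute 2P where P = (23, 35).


Doubling: s = (3 x1^2 + a) / (2 y1)
s = (3*23^2 + 30) / (2*35) mod 37 = 12
x3 = s^2 - 2 x1 mod 37 = 12^2 - 2*23 = 24
y3 = s (x1 - x3) - y1 mod 37 = 12 * (23 - 24) - 35 = 27

2P = (24, 27)


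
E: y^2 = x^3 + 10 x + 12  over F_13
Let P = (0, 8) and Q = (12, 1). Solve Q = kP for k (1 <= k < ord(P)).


Enumerate multiples of P until we hit Q = (12, 1):
  1P = (0, 8)
  2P = (1, 6)
  3P = (3, 11)
  4P = (11, 7)
  5P = (12, 12)
  6P = (4, 8)
  7P = (9, 5)
  8P = (7, 3)
  9P = (2, 12)
  10P = (2, 1)
  11P = (7, 10)
  12P = (9, 8)
  13P = (4, 5)
  14P = (12, 1)
Match found at i = 14.

k = 14


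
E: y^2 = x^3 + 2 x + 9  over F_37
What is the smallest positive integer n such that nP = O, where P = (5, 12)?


Compute successive multiples of P until we hit O:
  1P = (5, 12)
  2P = (1, 7)
  3P = (21, 5)
  4P = (7, 12)
  5P = (25, 25)
  6P = (4, 9)
  7P = (0, 3)
  8P = (16, 20)
  ... (continuing to 43P)
  43P = O

ord(P) = 43


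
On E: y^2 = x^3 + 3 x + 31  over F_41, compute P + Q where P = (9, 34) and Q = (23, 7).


P != Q, so use the chord formula.
s = (y2 - y1) / (x2 - x1) = (14) / (14) mod 41 = 1
x3 = s^2 - x1 - x2 mod 41 = 1^2 - 9 - 23 = 10
y3 = s (x1 - x3) - y1 mod 41 = 1 * (9 - 10) - 34 = 6

P + Q = (10, 6)


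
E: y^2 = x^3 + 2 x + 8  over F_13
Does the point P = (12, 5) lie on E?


Check whether y^2 = x^3 + 2 x + 8 (mod 13) for (x, y) = (12, 5).
LHS: y^2 = 5^2 mod 13 = 12
RHS: x^3 + 2 x + 8 = 12^3 + 2*12 + 8 mod 13 = 5
LHS != RHS

No, not on the curve


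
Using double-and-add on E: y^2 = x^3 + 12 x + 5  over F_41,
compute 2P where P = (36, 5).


k = 2 = 10_2 (binary, LSB first: 01)
Double-and-add from P = (36, 5):
  bit 0 = 0: acc unchanged = O
  bit 1 = 1: acc = O + (0, 13) = (0, 13)

2P = (0, 13)


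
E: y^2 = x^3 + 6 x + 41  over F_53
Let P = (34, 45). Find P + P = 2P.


Doubling: s = (3 x1^2 + a) / (2 y1)
s = (3*34^2 + 6) / (2*45) mod 53 = 28
x3 = s^2 - 2 x1 mod 53 = 28^2 - 2*34 = 27
y3 = s (x1 - x3) - y1 mod 53 = 28 * (34 - 27) - 45 = 45

2P = (27, 45)


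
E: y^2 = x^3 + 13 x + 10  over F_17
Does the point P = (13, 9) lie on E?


Check whether y^2 = x^3 + 13 x + 10 (mod 17) for (x, y) = (13, 9).
LHS: y^2 = 9^2 mod 17 = 13
RHS: x^3 + 13 x + 10 = 13^3 + 13*13 + 10 mod 17 = 13
LHS = RHS

Yes, on the curve


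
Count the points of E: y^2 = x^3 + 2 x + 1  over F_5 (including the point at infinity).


For each x in F_5, count y with y^2 = x^3 + 2 x + 1 mod 5:
  x = 0: RHS = 1, y in [1, 4]  -> 2 point(s)
  x = 1: RHS = 4, y in [2, 3]  -> 2 point(s)
  x = 3: RHS = 4, y in [2, 3]  -> 2 point(s)
Affine points: 6. Add the point at infinity: total = 7.

#E(F_5) = 7


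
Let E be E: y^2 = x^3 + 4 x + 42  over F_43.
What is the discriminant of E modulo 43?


4 a^3 + 27 b^2 = 4*4^3 + 27*42^2 = 256 + 47628 = 47884
Delta = -16 * (47884) = -766144
Delta mod 43 = 30

Delta = 30 (mod 43)


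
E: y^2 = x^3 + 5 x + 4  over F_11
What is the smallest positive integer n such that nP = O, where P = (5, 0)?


Compute successive multiples of P until we hit O:
  1P = (5, 0)
  2P = O

ord(P) = 2


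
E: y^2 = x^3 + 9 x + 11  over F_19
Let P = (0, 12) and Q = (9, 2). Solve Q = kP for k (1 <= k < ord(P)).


Enumerate multiples of P until we hit Q = (9, 2):
  1P = (0, 12)
  2P = (4, 15)
  3P = (12, 17)
  4P = (11, 4)
  5P = (9, 17)
  6P = (15, 5)
  7P = (13, 8)
  8P = (17, 2)
  9P = (8, 5)
  10P = (18, 18)
  11P = (18, 1)
  12P = (8, 14)
  13P = (17, 17)
  14P = (13, 11)
  15P = (15, 14)
  16P = (9, 2)
Match found at i = 16.

k = 16


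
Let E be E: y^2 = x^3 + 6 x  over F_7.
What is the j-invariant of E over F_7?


Delta = -16(4 a^3 + 27 b^2) mod 7 = 1
-1728 * (4 a)^3 = -1728 * (4*6)^3 mod 7 = 6
j = 6 * 1^(-1) mod 7 = 6

j = 6 (mod 7)


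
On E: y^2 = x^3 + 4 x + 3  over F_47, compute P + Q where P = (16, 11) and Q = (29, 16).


P != Q, so use the chord formula.
s = (y2 - y1) / (x2 - x1) = (5) / (13) mod 47 = 4
x3 = s^2 - x1 - x2 mod 47 = 4^2 - 16 - 29 = 18
y3 = s (x1 - x3) - y1 mod 47 = 4 * (16 - 18) - 11 = 28

P + Q = (18, 28)


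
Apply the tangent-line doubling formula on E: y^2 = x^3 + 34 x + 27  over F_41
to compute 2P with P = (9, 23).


Doubling: s = (3 x1^2 + a) / (2 y1)
s = (3*9^2 + 34) / (2*23) mod 41 = 39
x3 = s^2 - 2 x1 mod 41 = 39^2 - 2*9 = 27
y3 = s (x1 - x3) - y1 mod 41 = 39 * (9 - 27) - 23 = 13

2P = (27, 13)


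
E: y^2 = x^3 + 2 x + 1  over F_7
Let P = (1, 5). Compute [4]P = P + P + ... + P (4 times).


k = 4 = 100_2 (binary, LSB first: 001)
Double-and-add from P = (1, 5):
  bit 0 = 0: acc unchanged = O
  bit 1 = 0: acc unchanged = O
  bit 2 = 1: acc = O + (1, 2) = (1, 2)

4P = (1, 2)


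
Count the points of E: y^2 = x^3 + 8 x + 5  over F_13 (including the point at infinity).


For each x in F_13, count y with y^2 = x^3 + 8 x + 5 mod 13:
  x = 1: RHS = 1, y in [1, 12]  -> 2 point(s)
  x = 2: RHS = 3, y in [4, 9]  -> 2 point(s)
  x = 3: RHS = 4, y in [2, 11]  -> 2 point(s)
  x = 4: RHS = 10, y in [6, 7]  -> 2 point(s)
  x = 5: RHS = 1, y in [1, 12]  -> 2 point(s)
  x = 6: RHS = 9, y in [3, 10]  -> 2 point(s)
  x = 7: RHS = 1, y in [1, 12]  -> 2 point(s)
  x = 8: RHS = 9, y in [3, 10]  -> 2 point(s)
  x = 9: RHS = 0, y in [0]  -> 1 point(s)
  x = 12: RHS = 9, y in [3, 10]  -> 2 point(s)
Affine points: 19. Add the point at infinity: total = 20.

#E(F_13) = 20


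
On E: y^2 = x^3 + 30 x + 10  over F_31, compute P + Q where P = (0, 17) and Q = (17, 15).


P != Q, so use the chord formula.
s = (y2 - y1) / (x2 - x1) = (29) / (17) mod 31 = 9
x3 = s^2 - x1 - x2 mod 31 = 9^2 - 0 - 17 = 2
y3 = s (x1 - x3) - y1 mod 31 = 9 * (0 - 2) - 17 = 27

P + Q = (2, 27)


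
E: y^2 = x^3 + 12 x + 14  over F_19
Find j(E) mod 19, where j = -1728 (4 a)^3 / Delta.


Delta = -16(4 a^3 + 27 b^2) mod 19 = 18
-1728 * (4 a)^3 = -1728 * (4*12)^3 mod 19 = 12
j = 12 * 18^(-1) mod 19 = 7

j = 7 (mod 19)


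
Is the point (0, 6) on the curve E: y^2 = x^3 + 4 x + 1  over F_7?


Check whether y^2 = x^3 + 4 x + 1 (mod 7) for (x, y) = (0, 6).
LHS: y^2 = 6^2 mod 7 = 1
RHS: x^3 + 4 x + 1 = 0^3 + 4*0 + 1 mod 7 = 1
LHS = RHS

Yes, on the curve


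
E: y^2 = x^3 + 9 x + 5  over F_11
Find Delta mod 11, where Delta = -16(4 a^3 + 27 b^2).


4 a^3 + 27 b^2 = 4*9^3 + 27*5^2 = 2916 + 675 = 3591
Delta = -16 * (3591) = -57456
Delta mod 11 = 8

Delta = 8 (mod 11)


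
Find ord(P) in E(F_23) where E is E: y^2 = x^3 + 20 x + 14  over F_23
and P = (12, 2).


Compute successive multiples of P until we hit O:
  1P = (12, 2)
  2P = (3, 3)
  3P = (10, 8)
  4P = (10, 15)
  5P = (3, 20)
  6P = (12, 21)
  7P = O

ord(P) = 7


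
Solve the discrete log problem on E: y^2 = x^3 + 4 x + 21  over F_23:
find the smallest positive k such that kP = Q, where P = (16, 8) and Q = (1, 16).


Enumerate multiples of P until we hit Q = (1, 16):
  1P = (16, 8)
  2P = (9, 2)
  3P = (10, 7)
  4P = (13, 4)
  5P = (6, 13)
  6P = (7, 22)
  7P = (1, 7)
  8P = (15, 12)
  9P = (8, 6)
  10P = (12, 16)
  11P = (22, 4)
  12P = (11, 4)
  13P = (4, 20)
  14P = (4, 3)
  15P = (11, 19)
  16P = (22, 19)
  17P = (12, 7)
  18P = (8, 17)
  19P = (15, 11)
  20P = (1, 16)
Match found at i = 20.

k = 20


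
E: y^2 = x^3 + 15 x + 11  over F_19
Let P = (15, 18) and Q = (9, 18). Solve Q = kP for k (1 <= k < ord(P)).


Enumerate multiples of P until we hit Q = (9, 18):
  1P = (15, 18)
  2P = (17, 7)
  3P = (3, 11)
  4P = (2, 7)
  5P = (8, 4)
  6P = (0, 12)
  7P = (11, 14)
  8P = (13, 3)
  9P = (14, 18)
  10P = (9, 1)
  11P = (12, 0)
  12P = (9, 18)
Match found at i = 12.

k = 12


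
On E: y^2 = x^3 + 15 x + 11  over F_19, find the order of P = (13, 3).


Compute successive multiples of P until we hit O:
  1P = (13, 3)
  2P = (0, 7)
  3P = (17, 7)
  4P = (9, 1)
  5P = (2, 12)
  6P = (2, 7)
  7P = (9, 18)
  8P = (17, 12)
  ... (continuing to 11P)
  11P = O

ord(P) = 11


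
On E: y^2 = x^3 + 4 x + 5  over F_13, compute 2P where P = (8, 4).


Doubling: s = (3 x1^2 + a) / (2 y1)
s = (3*8^2 + 4) / (2*4) mod 13 = 5
x3 = s^2 - 2 x1 mod 13 = 5^2 - 2*8 = 9
y3 = s (x1 - x3) - y1 mod 13 = 5 * (8 - 9) - 4 = 4

2P = (9, 4)


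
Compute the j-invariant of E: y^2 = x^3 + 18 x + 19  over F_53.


Delta = -16(4 a^3 + 27 b^2) mod 53 = 5
-1728 * (4 a)^3 = -1728 * (4*18)^3 mod 53 = 38
j = 38 * 5^(-1) mod 53 = 50

j = 50 (mod 53)


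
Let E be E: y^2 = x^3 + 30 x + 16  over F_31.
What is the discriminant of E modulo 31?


4 a^3 + 27 b^2 = 4*30^3 + 27*16^2 = 108000 + 6912 = 114912
Delta = -16 * (114912) = -1838592
Delta mod 31 = 18

Delta = 18 (mod 31)


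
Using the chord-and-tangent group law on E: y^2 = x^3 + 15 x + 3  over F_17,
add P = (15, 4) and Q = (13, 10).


P != Q, so use the chord formula.
s = (y2 - y1) / (x2 - x1) = (6) / (15) mod 17 = 14
x3 = s^2 - x1 - x2 mod 17 = 14^2 - 15 - 13 = 15
y3 = s (x1 - x3) - y1 mod 17 = 14 * (15 - 15) - 4 = 13

P + Q = (15, 13)


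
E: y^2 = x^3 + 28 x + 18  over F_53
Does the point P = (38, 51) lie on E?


Check whether y^2 = x^3 + 28 x + 18 (mod 53) for (x, y) = (38, 51).
LHS: y^2 = 51^2 mod 53 = 4
RHS: x^3 + 28 x + 18 = 38^3 + 28*38 + 18 mod 53 = 39
LHS != RHS

No, not on the curve


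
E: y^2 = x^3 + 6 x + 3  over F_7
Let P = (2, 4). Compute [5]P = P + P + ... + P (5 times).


k = 5 = 101_2 (binary, LSB first: 101)
Double-and-add from P = (2, 4):
  bit 0 = 1: acc = O + (2, 4) = (2, 4)
  bit 1 = 0: acc unchanged = (2, 4)
  bit 2 = 1: acc = (2, 4) + (5, 2) = (2, 3)

5P = (2, 3)


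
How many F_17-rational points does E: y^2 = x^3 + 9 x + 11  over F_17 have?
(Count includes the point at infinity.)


For each x in F_17, count y with y^2 = x^3 + 9 x + 11 mod 17:
  x = 1: RHS = 4, y in [2, 15]  -> 2 point(s)
  x = 4: RHS = 9, y in [3, 14]  -> 2 point(s)
  x = 6: RHS = 9, y in [3, 14]  -> 2 point(s)
  x = 7: RHS = 9, y in [3, 14]  -> 2 point(s)
  x = 8: RHS = 0, y in [0]  -> 1 point(s)
  x = 10: RHS = 13, y in [8, 9]  -> 2 point(s)
  x = 11: RHS = 13, y in [8, 9]  -> 2 point(s)
  x = 13: RHS = 13, y in [8, 9]  -> 2 point(s)
  x = 14: RHS = 8, y in [5, 12]  -> 2 point(s)
  x = 15: RHS = 2, y in [6, 11]  -> 2 point(s)
  x = 16: RHS = 1, y in [1, 16]  -> 2 point(s)
Affine points: 21. Add the point at infinity: total = 22.

#E(F_17) = 22


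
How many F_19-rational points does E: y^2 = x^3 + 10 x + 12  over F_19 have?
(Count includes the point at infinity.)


For each x in F_19, count y with y^2 = x^3 + 10 x + 12 mod 19:
  x = 1: RHS = 4, y in [2, 17]  -> 2 point(s)
  x = 5: RHS = 16, y in [4, 15]  -> 2 point(s)
  x = 7: RHS = 7, y in [8, 11]  -> 2 point(s)
  x = 11: RHS = 9, y in [3, 16]  -> 2 point(s)
  x = 12: RHS = 17, y in [6, 13]  -> 2 point(s)
  x = 18: RHS = 1, y in [1, 18]  -> 2 point(s)
Affine points: 12. Add the point at infinity: total = 13.

#E(F_19) = 13


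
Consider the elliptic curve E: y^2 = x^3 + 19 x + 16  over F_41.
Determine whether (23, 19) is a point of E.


Check whether y^2 = x^3 + 19 x + 16 (mod 41) for (x, y) = (23, 19).
LHS: y^2 = 19^2 mod 41 = 33
RHS: x^3 + 19 x + 16 = 23^3 + 19*23 + 16 mod 41 = 33
LHS = RHS

Yes, on the curve


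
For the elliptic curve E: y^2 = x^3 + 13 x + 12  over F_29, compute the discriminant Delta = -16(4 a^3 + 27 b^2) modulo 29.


4 a^3 + 27 b^2 = 4*13^3 + 27*12^2 = 8788 + 3888 = 12676
Delta = -16 * (12676) = -202816
Delta mod 29 = 10

Delta = 10 (mod 29)


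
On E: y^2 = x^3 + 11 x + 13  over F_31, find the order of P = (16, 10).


Compute successive multiples of P until we hit O:
  1P = (16, 10)
  2P = (4, 11)
  3P = (25, 14)
  4P = (30, 1)
  5P = (21, 22)
  6P = (1, 26)
  7P = (15, 22)
  8P = (20, 7)
  ... (continuing to 37P)
  37P = O

ord(P) = 37


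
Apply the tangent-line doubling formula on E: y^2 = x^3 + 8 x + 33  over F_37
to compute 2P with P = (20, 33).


Doubling: s = (3 x1^2 + a) / (2 y1)
s = (3*20^2 + 8) / (2*33) mod 37 = 34
x3 = s^2 - 2 x1 mod 37 = 34^2 - 2*20 = 6
y3 = s (x1 - x3) - y1 mod 37 = 34 * (20 - 6) - 33 = 36

2P = (6, 36)


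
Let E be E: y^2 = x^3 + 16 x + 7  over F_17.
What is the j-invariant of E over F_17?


Delta = -16(4 a^3 + 27 b^2) mod 17 = 10
-1728 * (4 a)^3 = -1728 * (4*16)^3 mod 17 = 7
j = 7 * 10^(-1) mod 17 = 16

j = 16 (mod 17)


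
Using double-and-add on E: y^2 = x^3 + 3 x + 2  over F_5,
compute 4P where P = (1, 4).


k = 4 = 100_2 (binary, LSB first: 001)
Double-and-add from P = (1, 4):
  bit 0 = 0: acc unchanged = O
  bit 1 = 0: acc unchanged = O
  bit 2 = 1: acc = O + (1, 1) = (1, 1)

4P = (1, 1)
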